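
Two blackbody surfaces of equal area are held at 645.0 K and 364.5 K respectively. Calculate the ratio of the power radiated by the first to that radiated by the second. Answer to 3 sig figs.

With equal areas, P₁/P₂ = (T₁/T₂)⁴ = (645.0/364.5)⁴ = 9.81.

P₁/P₂ ≈ 9.81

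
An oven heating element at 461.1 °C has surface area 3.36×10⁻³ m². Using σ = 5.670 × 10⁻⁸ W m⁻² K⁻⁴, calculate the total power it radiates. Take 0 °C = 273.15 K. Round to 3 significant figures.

T = 461.1 °C + 273.15 = 734.25 K.
Area A = 3.36×10⁻³ m².
P = σAT⁴ = 5.670×10⁻⁸ × 3.36×10⁻³ × (734.25)⁴ = 55.4 W.

P ≈ 55.4 W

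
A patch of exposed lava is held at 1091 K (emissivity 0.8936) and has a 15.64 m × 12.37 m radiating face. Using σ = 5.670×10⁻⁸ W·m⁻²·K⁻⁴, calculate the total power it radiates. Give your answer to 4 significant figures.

Area A = 15.64 × 12.37 = 193.467 m².
P = εσAT⁴ = 0.8936 × 5.670×10⁻⁸ × 193.467 × (1091)⁴ = 1.389×10⁷ W.

P ≈ 1.389×10⁷ W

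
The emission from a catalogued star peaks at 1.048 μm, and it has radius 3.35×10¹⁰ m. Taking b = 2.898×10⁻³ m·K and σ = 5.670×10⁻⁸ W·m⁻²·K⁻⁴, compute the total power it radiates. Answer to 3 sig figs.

Wien's law: T = b/λ_max = 2.898×10⁻³/1.048×10⁻⁶ = 2765.27 K.
Surface area A = 4πR² = 4π(3.35×10¹⁰ m)² = 1.41026×10²² m².
Then P = σAT⁴ = 5.670×10⁻⁸×1.41026×10²²×(2765.27)⁴ = 4.68×10²⁸ W.

P ≈ 4.68×10²⁸ W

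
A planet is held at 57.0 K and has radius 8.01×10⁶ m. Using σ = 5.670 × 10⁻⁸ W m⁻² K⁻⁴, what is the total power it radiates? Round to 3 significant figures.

P ≈ 4.83×10¹⁴ W

Surface area A = 4πR² = 4π(8.01×10⁶ m)² = 8.06260×10¹⁴ m².
P = σAT⁴ = 5.670×10⁻⁸ × 8.06260×10¹⁴ × (57.0)⁴ = 4.83×10¹⁴ W.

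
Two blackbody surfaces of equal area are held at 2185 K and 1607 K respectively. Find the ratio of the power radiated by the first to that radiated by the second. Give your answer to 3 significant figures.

P₁/P₂ ≈ 3.42

With equal areas, P₁/P₂ = (T₁/T₂)⁴ = (2185/1607)⁴ = 3.42.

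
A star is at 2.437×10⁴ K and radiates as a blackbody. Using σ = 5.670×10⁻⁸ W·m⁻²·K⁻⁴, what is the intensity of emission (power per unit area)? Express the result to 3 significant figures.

Stefan–Boltzmann: I = σT⁴ = 5.670×10⁻⁸ × (2.437×10⁴)⁴ = 2.00×10¹⁰ W/m².

I ≈ 2.00×10¹⁰ W/m²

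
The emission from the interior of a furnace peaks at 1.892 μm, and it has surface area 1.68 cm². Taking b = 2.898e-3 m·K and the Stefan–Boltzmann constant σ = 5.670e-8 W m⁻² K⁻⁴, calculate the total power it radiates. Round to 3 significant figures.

Wien's law: T = b/λ_max = 2.898×10⁻³/1.892×10⁻⁶ = 1531.71 K.
Area A = 1.68 cm² = 1.68×10⁻⁴ m².
Then P = σAT⁴ = 5.670×10⁻⁸×1.68×10⁻⁴×(1531.71)⁴ = 52.4 W.

P ≈ 52.4 W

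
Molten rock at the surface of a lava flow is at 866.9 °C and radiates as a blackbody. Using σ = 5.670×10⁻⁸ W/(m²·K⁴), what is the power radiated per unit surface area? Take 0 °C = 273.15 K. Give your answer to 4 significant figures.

I ≈ 9.578×10⁴ W/m²

T = 866.9 °C + 273.15 = 1140.05 K.
Stefan–Boltzmann: I = σT⁴ = 5.670×10⁻⁸ × (1140.05)⁴ = 9.578×10⁴ W/m².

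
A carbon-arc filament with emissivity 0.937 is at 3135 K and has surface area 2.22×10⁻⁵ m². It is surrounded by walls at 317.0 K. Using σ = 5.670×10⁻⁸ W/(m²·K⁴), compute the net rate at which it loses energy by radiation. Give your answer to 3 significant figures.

Area A = 2.22×10⁻⁵ m².
Net radiated power P_net = εσA(T⁴ − T₀⁴) = 0.937×5.670×10⁻⁸×2.22×10⁻⁵×(3135⁴ − 317.0⁴).
T⁴ − T₀⁴ = 9.65940×10¹³ − 1.00980×10¹⁰ = 9.65839×10¹³ K⁴, so P_net = 114 W.

Net loss ≈ 114 W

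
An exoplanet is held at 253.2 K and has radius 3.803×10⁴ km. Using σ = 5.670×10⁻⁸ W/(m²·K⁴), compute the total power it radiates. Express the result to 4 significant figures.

Surface area A = 4πR² = 4π(3.803×10⁷ m)² = 1.81745×10¹⁶ m².
P = σAT⁴ = 5.670×10⁻⁸ × 1.81745×10¹⁶ × (253.2)⁴ = 4.235×10¹⁸ W.

P ≈ 4.235×10¹⁸ W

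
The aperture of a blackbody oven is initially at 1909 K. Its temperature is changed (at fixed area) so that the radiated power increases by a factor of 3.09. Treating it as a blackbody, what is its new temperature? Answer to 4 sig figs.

T₂ ≈ 2531 K

P ∝ T⁴, so T₂/T₁ = (P₂/P₁)^(1/4) = (3.09)^(1/4) = 1.32584.
T₂ = 1909 × 1.32584 = 2531 K.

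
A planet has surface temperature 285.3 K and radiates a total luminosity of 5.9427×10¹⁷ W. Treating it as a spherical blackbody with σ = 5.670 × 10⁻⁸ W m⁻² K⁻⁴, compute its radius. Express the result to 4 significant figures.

R ≈ 1.122×10⁷ m

L = 4πR²σT⁴ ⇒ R = √(L/(4πσT⁴)).
σT⁴ = 375.656 W/m², so R = √(5.9427×10¹⁷/(4π×375.656)) = 1.122×10⁷ m.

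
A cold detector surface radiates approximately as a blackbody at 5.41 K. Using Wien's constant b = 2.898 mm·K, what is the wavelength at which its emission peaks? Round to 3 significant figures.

λ_max ≈ 5.36×10⁻⁴ m

Wien's displacement law: λ_max = b/T = (2.898×10⁻³ m·K)/(5.41 K) = 5.357×10⁻⁴ m.
That is 5.36×10⁻⁴ m, in the infrared range.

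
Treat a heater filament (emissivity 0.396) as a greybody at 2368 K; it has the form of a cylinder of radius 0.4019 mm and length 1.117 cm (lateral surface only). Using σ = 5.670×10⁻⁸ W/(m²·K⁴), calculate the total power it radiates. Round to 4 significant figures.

Lateral area A = 2πrL = 2π×4.019×10⁻⁴×0.01117 = 2.82066×10⁻⁵ m².
P = εσAT⁴ = 0.396 × 5.670×10⁻⁸ × 2.82066×10⁻⁵ × (2368)⁴ = 19.91 W.

P ≈ 19.91 W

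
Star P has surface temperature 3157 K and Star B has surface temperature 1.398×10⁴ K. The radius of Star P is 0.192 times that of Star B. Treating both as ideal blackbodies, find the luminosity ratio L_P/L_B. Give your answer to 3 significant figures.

L ∝ R²T⁴, so L_P/L_B = (R_P/R_B)²(T_P/T_B)⁴ = (0.192)² × (3157/1.398×10⁴)⁴ = 0.036864 × 2.60058×10⁻³ = 9.59×10⁻⁵.

L_P/L_B ≈ 9.59×10⁻⁵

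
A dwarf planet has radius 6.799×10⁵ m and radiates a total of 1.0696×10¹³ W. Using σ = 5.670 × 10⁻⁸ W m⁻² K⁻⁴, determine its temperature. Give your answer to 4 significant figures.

T ≈ 75.49 K

Surface area A = 4πR² = 4π(6.799×10⁵ m)² = 5.80898×10¹² m².
P = σAT⁴ ⇒ T = (P/(σA))^(1/4) = (1.0696×10¹³/(5.670×10⁻⁸×5.80898×10¹²))^(1/4) = 75.49 K.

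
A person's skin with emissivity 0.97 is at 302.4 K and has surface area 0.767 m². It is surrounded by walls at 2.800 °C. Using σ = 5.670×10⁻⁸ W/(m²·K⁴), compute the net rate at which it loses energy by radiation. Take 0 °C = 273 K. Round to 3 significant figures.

Surroundings: T = 2.800 °C + 273 = 275.800 K.
Area A = 0.767 m².
Net radiated power P_net = εσA(T⁴ − T₀⁴) = 0.97×5.670×10⁻⁸×0.767×(302.4⁴ − 275.800⁴).
T⁴ − T₀⁴ = 8.36233×10⁹ − 5.78598×10⁹ = 2.57635×10⁹ K⁴, so P_net = 109 W.

Net loss ≈ 109 W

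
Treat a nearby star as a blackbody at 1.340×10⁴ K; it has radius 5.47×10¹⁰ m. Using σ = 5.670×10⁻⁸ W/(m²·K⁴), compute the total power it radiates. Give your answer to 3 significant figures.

Surface area A = 4πR² = 4π(5.47×10¹⁰ m)² = 3.75997×10²² m².
P = σAT⁴ = 5.670×10⁻⁸ × 3.75997×10²² × (1.340×10⁴)⁴ = 6.87×10³¹ W.

P ≈ 6.87×10³¹ W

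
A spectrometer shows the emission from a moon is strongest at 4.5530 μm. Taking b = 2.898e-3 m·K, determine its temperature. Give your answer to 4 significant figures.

Wien's law gives T = b/λ_max = (2.898×10⁻³ m·K)/(4.5530×10⁻⁶ m) = 636.5 K.

T ≈ 636.5 K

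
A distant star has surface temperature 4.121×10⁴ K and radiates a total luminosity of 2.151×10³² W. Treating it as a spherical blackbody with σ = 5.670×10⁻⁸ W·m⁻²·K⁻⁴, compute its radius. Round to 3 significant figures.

R ≈ 1.02×10¹⁰ m

L = 4πR²σT⁴ ⇒ R = √(L/(4πσT⁴)).
σT⁴ = 1.63529×10¹¹ W/m², so R = √(2.151×10³²/(4π×1.63529×10¹¹)) = 1.02×10¹⁰ m.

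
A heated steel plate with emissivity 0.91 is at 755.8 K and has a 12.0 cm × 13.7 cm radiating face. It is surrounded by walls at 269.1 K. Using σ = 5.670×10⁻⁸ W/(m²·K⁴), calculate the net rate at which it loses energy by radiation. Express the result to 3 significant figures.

Net loss ≈ 272 W

Area A = 0.120 × 0.137 = 0.01644 m².
Net radiated power P_net = εσA(T⁴ − T₀⁴) = 0.91×5.670×10⁻⁸×0.01644×(755.8⁴ − 269.1⁴).
T⁴ − T₀⁴ = 3.26308×10¹¹ − 5.24390×10⁹ = 3.21064×10¹¹ K⁴, so P_net = 272 W.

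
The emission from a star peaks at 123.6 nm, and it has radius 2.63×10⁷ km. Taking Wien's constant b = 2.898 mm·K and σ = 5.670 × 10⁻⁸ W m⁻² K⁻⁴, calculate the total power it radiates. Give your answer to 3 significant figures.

P ≈ 1.49×10³² W

Wien's law: T = b/λ_max = 2.898×10⁻³/1.236×10⁻⁷ = 23446.6 K.
Surface area A = 4πR² = 4π(2.63×10¹⁰ m)² = 8.69203×10²¹ m².
Then P = σAT⁴ = 5.670×10⁻⁸×8.69203×10²¹×(23446.6)⁴ = 1.49×10³² W.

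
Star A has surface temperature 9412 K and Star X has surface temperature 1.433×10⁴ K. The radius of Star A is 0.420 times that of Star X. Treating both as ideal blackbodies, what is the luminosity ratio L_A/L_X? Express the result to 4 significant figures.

L ∝ R²T⁴, so L_A/L_X = (R_A/R_X)²(T_A/T_X)⁴ = (0.420)² × (9412/1.433×10⁴)⁴ = 0.1764 × 0.186099 = 0.03283.

L_A/L_X ≈ 0.03283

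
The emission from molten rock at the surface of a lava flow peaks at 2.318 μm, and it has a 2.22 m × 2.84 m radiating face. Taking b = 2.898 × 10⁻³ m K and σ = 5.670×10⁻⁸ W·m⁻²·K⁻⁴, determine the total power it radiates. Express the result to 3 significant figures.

Wien's law: T = b/λ_max = 2.898×10⁻³/2.318×10⁻⁶ = 1250.22 K.
Area A = 2.22 × 2.84 = 6.3048 m².
Then P = σAT⁴ = 5.670×10⁻⁸×6.3048×(1250.22)⁴ = 8.73×10⁵ W.

P ≈ 8.73×10⁵ W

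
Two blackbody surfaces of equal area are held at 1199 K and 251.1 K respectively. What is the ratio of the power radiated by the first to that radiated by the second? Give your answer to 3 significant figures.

With equal areas, P₁/P₂ = (T₁/T₂)⁴ = (1199/251.1)⁴ = 520.

P₁/P₂ ≈ 520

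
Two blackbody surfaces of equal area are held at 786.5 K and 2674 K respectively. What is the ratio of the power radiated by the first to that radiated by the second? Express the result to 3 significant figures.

With equal areas, P₁/P₂ = (T₁/T₂)⁴ = (786.5/2674)⁴ = 7.48×10⁻³.

P₁/P₂ ≈ 7.48×10⁻³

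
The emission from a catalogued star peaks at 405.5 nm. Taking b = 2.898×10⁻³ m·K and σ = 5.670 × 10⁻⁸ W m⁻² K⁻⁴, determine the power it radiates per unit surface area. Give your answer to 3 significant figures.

Wien's law: T = b/λ_max = 2.898×10⁻³/4.055×10⁻⁷ = 7146.73 K.
Then I = σT⁴ = 5.670×10⁻⁸×(7146.73)⁴ = 1.48×10⁸ W/m².

I ≈ 1.48×10⁸ W/m²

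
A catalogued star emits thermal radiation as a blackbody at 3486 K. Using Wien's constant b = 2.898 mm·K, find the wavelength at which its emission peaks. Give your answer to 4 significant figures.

Wien's displacement law: λ_max = b/T = (2.898×10⁻³ m·K)/(3486 K) = 8.3133×10⁻⁷ m.
That is 0.8313 μm, in the infrared range.

λ_max ≈ 0.8313 μm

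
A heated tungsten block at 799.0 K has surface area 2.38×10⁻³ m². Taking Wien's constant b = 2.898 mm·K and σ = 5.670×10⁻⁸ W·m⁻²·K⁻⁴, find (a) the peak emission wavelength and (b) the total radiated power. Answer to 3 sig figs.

(a) λ_max = b/T = 2.898×10⁻³/799.0 = 3.627×10⁻⁶ m = 3.63 μm.
Area A = 2.38×10⁻³ m².
(b) P = σAT⁴ = 5.670×10⁻⁸×2.38×10⁻³×(799.0)⁴ = 55.0 W.

λ_max ≈ 3.63 μm; P ≈ 55.0 W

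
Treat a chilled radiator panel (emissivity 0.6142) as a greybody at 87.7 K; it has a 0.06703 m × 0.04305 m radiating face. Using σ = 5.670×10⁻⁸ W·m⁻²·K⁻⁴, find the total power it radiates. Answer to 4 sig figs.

P ≈ 5.945×10⁻³ W

Area A = 0.06703 × 0.04305 = 2.88564×10⁻³ m².
P = εσAT⁴ = 0.6142 × 5.670×10⁻⁸ × 2.88564×10⁻³ × (87.7)⁴ = 5.945×10⁻³ W.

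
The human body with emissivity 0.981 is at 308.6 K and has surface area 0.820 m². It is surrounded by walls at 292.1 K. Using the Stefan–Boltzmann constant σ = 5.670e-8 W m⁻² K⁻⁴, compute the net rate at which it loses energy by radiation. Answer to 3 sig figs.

Area A = 0.820 m².
Net radiated power P_net = εσA(T⁴ − T₀⁴) = 0.981×5.670×10⁻⁸×0.820×(308.6⁴ − 292.1⁴).
T⁴ − T₀⁴ = 9.06951×10⁹ − 7.27991×10⁹ = 1.78960×10⁹ K⁴, so P_net = 81.6 W.

Net loss ≈ 81.6 W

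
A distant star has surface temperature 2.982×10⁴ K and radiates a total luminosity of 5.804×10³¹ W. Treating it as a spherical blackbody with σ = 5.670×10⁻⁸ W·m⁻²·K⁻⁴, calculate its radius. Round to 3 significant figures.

R ≈ 1.01×10¹⁰ m

L = 4πR²σT⁴ ⇒ R = √(L/(4πσT⁴)).
σT⁴ = 4.48346×10¹⁰ W/m², so R = √(5.804×10³¹/(4π×4.48346×10¹⁰)) = 1.01×10¹⁰ m.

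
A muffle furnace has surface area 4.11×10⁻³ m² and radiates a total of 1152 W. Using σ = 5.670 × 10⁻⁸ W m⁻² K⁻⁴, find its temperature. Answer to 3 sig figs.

Area A = 4.11×10⁻³ m².
P = σAT⁴ ⇒ T = (P/(σA))^(1/4) = (1152/(5.670×10⁻⁸×4.11×10⁻³))^(1/4) = 1.49×10³ K.

T ≈ 1.49×10³ K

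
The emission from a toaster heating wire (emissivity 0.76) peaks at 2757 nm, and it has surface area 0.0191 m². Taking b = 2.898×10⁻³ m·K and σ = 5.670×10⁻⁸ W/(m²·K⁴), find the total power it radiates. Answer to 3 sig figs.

Wien's law: T = b/λ_max = 2.898×10⁻³/2.757×10⁻⁶ = 1051.14 K.
Area A = 0.0191 m².
Then P = εσAT⁴ = 0.76×5.670×10⁻⁸×0.0191×(1051.14)⁴ = 1.00×10³ W.

P ≈ 1.00×10³ W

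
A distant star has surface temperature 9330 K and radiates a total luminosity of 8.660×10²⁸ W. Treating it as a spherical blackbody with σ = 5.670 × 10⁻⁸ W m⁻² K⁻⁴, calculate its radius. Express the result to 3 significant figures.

R ≈ 4.00×10⁹ m

L = 4πR²σT⁴ ⇒ R = √(L/(4πσT⁴)).
σT⁴ = 4.29645×10⁸ W/m², so R = √(8.660×10²⁸/(4π×4.29645×10⁸)) = 4.00×10⁹ m.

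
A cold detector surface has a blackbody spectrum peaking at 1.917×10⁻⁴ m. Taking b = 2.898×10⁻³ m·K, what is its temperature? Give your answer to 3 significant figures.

Wien's law gives T = b/λ_max = (2.898×10⁻³ m·K)/(1.917×10⁻⁴ m) = 15.1 K.

T ≈ 15.1 K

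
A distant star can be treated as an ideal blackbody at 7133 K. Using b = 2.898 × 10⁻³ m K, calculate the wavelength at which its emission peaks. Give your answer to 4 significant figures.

λ_max ≈ 0.4063 μm

Wien's displacement law: λ_max = b/T = (2.898×10⁻³ m·K)/(7133 K) = 4.0628×10⁻⁷ m.
That is 0.4063 μm, in the visible range.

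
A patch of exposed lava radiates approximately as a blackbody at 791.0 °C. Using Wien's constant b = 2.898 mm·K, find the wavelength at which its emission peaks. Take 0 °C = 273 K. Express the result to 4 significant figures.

λ_max ≈ 2724 nm

T = 791.0 °C + 273 = 1064.0 K.
Wien's displacement law: λ_max = b/T = (2.898×10⁻³ m·K)/(1064.0 K) = 2.7237×10⁻⁶ m.
That is 2724 nm, in the infrared range.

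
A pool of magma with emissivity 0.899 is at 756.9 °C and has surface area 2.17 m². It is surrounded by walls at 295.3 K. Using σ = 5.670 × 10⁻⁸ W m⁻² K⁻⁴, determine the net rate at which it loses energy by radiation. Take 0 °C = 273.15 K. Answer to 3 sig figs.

Net loss ≈ 1.24×10⁵ W

T = 756.9 °C + 273.15 = 1030.05 K.
Area A = 2.17 m².
Net radiated power P_net = εσA(T⁴ − T₀⁴) = 0.899×5.670×10⁻⁸×2.17×(1030.05⁴ − 295.3⁴).
T⁴ − T₀⁴ = 1.12573×10¹² − 7.60420×10⁹ = 1.11813×10¹² K⁴, so P_net = 1.24×10⁵ W.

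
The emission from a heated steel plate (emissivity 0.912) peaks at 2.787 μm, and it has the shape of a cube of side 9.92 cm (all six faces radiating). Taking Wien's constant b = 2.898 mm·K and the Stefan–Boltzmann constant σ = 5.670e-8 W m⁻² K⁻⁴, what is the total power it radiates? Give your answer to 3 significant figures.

Wien's law: T = b/λ_max = 2.898×10⁻³/2.787×10⁻⁶ = 1039.83 K.
Area A = 6s² = 6×(0.0992 m)² = 0.0590438 m².
Then P = εσAT⁴ = 0.912×5.670×10⁻⁸×0.0590438×(1039.83)⁴ = 3.57×10³ W.

P ≈ 3.57×10³ W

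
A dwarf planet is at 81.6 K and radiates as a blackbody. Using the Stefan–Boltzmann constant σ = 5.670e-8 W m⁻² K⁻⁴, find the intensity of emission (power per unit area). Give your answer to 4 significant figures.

I ≈ 2.514 W/m²

Stefan–Boltzmann: I = σT⁴ = 5.670×10⁻⁸ × (81.6)⁴ = 2.514 W/m².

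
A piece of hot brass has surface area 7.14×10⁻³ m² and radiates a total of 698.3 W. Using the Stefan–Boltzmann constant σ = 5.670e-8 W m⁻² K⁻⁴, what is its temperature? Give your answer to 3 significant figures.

Area A = 7.14×10⁻³ m².
P = σAT⁴ ⇒ T = (P/(σA))^(1/4) = (698.3/(5.670×10⁻⁸×7.14×10⁻³))^(1/4) = 1.15×10³ K.

T ≈ 1.15×10³ K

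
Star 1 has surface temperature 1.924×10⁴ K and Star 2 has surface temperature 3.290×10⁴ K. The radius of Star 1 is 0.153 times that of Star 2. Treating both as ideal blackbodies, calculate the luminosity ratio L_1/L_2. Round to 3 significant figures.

L ∝ R²T⁴, so L_1/L_2 = (R_1/R_2)²(T_1/T_2)⁴ = (0.153)² × (1.924×10⁴/3.290×10⁴)⁴ = 0.023409 × 0.116960 = 2.74×10⁻³.

L_1/L_2 ≈ 2.74×10⁻³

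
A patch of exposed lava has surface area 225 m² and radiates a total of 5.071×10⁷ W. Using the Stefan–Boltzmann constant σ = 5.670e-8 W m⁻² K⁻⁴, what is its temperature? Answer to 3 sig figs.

Area A = 225 m².
P = σAT⁴ ⇒ T = (P/(σA))^(1/4) = (5.071×10⁷/(5.670×10⁻⁸×225))^(1/4) = 1.41×10³ K.

T ≈ 1.41×10³ K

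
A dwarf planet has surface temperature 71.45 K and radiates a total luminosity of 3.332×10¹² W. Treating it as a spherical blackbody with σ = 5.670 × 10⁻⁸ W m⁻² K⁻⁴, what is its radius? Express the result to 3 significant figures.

L = 4πR²σT⁴ ⇒ R = √(L/(4πσT⁴)).
σT⁴ = 1.47772 W/m², so R = √(3.332×10¹²/(4π×1.47772)) = 4.24×10⁵ m.

R ≈ 4.24×10⁵ m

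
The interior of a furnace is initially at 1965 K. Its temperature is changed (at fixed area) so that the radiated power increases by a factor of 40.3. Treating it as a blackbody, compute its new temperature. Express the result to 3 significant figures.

T₂ ≈ 4.95×10³ K

P ∝ T⁴, so T₂/T₁ = (P₂/P₁)^(1/4) = (40.3)^(1/4) = 2.51957.
T₂ = 1965 × 2.51957 = 4.95×10³ K.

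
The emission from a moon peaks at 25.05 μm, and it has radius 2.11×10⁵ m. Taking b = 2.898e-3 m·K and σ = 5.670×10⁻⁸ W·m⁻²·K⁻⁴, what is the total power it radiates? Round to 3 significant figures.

Wien's law: T = b/λ_max = 2.898×10⁻³/2.505×10⁻⁵ = 115.689 K.
Surface area A = 4πR² = 4π(2.11×10⁵ m)² = 5.59467×10¹¹ m².
Then P = σAT⁴ = 5.670×10⁻⁸×5.59467×10¹¹×(115.689)⁴ = 5.68×10¹² W.

P ≈ 5.68×10¹² W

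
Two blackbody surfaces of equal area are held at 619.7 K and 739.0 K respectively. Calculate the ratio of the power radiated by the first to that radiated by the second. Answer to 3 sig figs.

P₁/P₂ ≈ 0.494

With equal areas, P₁/P₂ = (T₁/T₂)⁴ = (619.7/739.0)⁴ = 0.494.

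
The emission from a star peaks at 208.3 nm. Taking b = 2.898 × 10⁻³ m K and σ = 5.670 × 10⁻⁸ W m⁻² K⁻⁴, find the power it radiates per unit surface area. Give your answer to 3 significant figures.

I ≈ 2.12×10⁹ W/m²

Wien's law: T = b/λ_max = 2.898×10⁻³/2.083×10⁻⁷ = 13912.6 K.
Then I = σT⁴ = 5.670×10⁻⁸×(13912.6)⁴ = 2.12×10⁹ W/m².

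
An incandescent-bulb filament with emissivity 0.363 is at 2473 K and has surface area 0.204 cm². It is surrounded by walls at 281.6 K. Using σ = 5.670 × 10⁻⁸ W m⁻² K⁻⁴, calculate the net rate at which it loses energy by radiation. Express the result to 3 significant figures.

Area A = 0.204 cm² = 2.04×10⁻⁵ m².
Net radiated power P_net = εσA(T⁴ − T₀⁴) = 0.363×5.670×10⁻⁸×2.04×10⁻⁵×(2473⁴ − 281.6⁴).
T⁴ − T₀⁴ = 3.74021×10¹³ − 6.28826×10⁹ = 3.73958×10¹³ K⁴, so P_net = 15.7 W.

Net loss ≈ 15.7 W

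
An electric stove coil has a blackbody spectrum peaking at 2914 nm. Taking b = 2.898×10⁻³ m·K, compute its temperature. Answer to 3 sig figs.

T ≈ 995 K

Wien's law gives T = b/λ_max = (2.898×10⁻³ m·K)/(2.914×10⁻⁶ m) = 995 K.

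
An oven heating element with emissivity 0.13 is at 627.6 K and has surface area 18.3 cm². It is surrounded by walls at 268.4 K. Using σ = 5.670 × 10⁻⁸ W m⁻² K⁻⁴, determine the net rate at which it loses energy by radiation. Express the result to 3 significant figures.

Area A = 18.3 cm² = 1.83×10⁻³ m².
Net radiated power P_net = εσA(T⁴ − T₀⁴) = 0.13×5.670×10⁻⁸×1.83×10⁻³×(627.6⁴ − 268.4⁴).
T⁴ − T₀⁴ = 1.55143×10¹¹ − 5.18955×10⁹ = 1.49953×10¹¹ K⁴, so P_net = 2.02 W.

Net loss ≈ 2.02 W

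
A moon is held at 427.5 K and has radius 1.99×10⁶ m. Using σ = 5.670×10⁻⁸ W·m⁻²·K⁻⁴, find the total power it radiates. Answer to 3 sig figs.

P ≈ 9.42×10¹⁶ W

Surface area A = 4πR² = 4π(1.99×10⁶ m)² = 4.97641×10¹³ m².
P = σAT⁴ = 5.670×10⁻⁸ × 4.97641×10¹³ × (427.5)⁴ = 9.42×10¹⁶ W.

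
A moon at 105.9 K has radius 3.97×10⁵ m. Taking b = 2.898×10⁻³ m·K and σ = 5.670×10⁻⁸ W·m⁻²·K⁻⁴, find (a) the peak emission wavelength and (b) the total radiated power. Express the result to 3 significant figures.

λ_max ≈ 27.4 μm; P ≈ 1.41×10¹³ W

(a) λ_max = b/T = 2.898×10⁻³/105.9 = 2.737×10⁻⁵ m = 27.4 μm.
Surface area A = 4πR² = 4π(3.97×10⁵ m)² = 1.98057×10¹² m².
(b) P = σAT⁴ = 5.670×10⁻⁸×1.98057×10¹²×(105.9)⁴ = 1.41×10¹³ W.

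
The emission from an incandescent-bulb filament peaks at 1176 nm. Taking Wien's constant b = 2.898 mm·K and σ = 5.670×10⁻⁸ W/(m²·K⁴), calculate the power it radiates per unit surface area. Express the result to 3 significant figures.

I ≈ 2.09×10⁶ W/m²

Wien's law: T = b/λ_max = 2.898×10⁻³/1.176×10⁻⁶ = 2464.29 K.
Then I = σT⁴ = 5.670×10⁻⁸×(2464.29)⁴ = 2.09×10⁶ W/m².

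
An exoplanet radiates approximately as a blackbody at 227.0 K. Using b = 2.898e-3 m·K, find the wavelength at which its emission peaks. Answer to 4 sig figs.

Wien's displacement law: λ_max = b/T = (2.898×10⁻³ m·K)/(227.0 K) = 1.2767×10⁻⁵ m.
That is 12.77 μm, in the infrared range.

λ_max ≈ 12.77 μm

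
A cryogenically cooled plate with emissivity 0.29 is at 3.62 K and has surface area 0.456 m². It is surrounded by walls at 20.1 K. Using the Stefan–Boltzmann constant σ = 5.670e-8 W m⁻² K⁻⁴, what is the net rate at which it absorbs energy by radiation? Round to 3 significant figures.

Net gain ≈ 1.22×10⁻³ W

Area A = 0.456 m².
Net radiated power P_net = εσA(T⁴ − T₀⁴) = 0.29×5.670×10⁻⁸×0.456×(3.62⁴ − 20.1⁴).
T⁴ − T₀⁴ = 171.725 − 1.63224×10⁵ = -1.63052×10⁵ K⁴, so P_net = -1.22×10⁻³ W — negative, meaning a net gain of 1.22×10⁻³ W.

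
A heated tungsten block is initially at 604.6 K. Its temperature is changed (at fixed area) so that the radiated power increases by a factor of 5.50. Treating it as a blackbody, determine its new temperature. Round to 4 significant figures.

T₂ ≈ 925.9 K

P ∝ T⁴, so T₂/T₁ = (P₂/P₁)^(1/4) = (5.50)^(1/4) = 1.53141.
T₂ = 604.6 × 1.53141 = 925.9 K.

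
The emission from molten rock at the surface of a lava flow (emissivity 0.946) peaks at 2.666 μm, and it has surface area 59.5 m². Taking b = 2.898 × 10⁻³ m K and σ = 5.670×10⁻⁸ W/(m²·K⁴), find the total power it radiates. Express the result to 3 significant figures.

P ≈ 4.46×10⁶ W

Wien's law: T = b/λ_max = 2.898×10⁻³/2.666×10⁻⁶ = 1087.02 K.
Area A = 59.5 m².
Then P = εσAT⁴ = 0.946×5.670×10⁻⁸×59.5×(1087.02)⁴ = 4.46×10⁶ W.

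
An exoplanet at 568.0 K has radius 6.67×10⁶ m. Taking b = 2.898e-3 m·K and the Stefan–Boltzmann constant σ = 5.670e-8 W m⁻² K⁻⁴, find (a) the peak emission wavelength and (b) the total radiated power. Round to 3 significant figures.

(a) λ_max = b/T = 2.898×10⁻³/568.0 = 5.102×10⁻⁶ m = 5.10 μm.
Surface area A = 4πR² = 4π(6.67×10⁶ m)² = 5.59064×10¹⁴ m².
(b) P = σAT⁴ = 5.670×10⁻⁸×5.59064×10¹⁴×(568.0)⁴ = 3.30×10¹⁸ W.

λ_max ≈ 5.10 μm; P ≈ 3.30×10¹⁸ W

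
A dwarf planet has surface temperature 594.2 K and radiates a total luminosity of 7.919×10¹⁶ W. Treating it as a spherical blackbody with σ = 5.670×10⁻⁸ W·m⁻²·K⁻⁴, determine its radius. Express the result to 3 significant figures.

R ≈ 9.44×10⁵ m

L = 4πR²σT⁴ ⇒ R = √(L/(4πσT⁴)).
σT⁴ = 7068.28 W/m², so R = √(7.919×10¹⁶/(4π×7068.28)) = 9.44×10⁵ m.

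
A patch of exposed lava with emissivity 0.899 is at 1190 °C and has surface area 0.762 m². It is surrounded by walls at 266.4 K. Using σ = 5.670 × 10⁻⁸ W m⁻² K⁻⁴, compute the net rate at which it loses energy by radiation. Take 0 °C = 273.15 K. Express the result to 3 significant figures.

Net loss ≈ 1.78×10⁵ W

T = 1190 °C + 273.15 = 1463.15 K.
Area A = 0.762 m².
Net radiated power P_net = εσA(T⁴ − T₀⁴) = 0.899×5.670×10⁻⁸×0.762×(1463.15⁴ − 266.4⁴).
T⁴ − T₀⁴ = 4.58306×10¹² − 5.03659×10⁹ = 4.57802×10¹² K⁴, so P_net = 1.78×10⁵ W.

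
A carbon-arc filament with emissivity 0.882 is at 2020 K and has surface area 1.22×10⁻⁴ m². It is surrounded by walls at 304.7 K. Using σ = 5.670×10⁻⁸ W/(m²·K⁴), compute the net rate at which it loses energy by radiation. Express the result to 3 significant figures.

Net loss ≈ 102 W

Area A = 1.22×10⁻⁴ m².
Net radiated power P_net = εσA(T⁴ − T₀⁴) = 0.882×5.670×10⁻⁸×1.22×10⁻⁴×(2020⁴ − 304.7⁴).
T⁴ − T₀⁴ = 1.66497×10¹³ − 8.61965×10⁹ = 1.66411×10¹³ K⁴, so P_net = 102 W.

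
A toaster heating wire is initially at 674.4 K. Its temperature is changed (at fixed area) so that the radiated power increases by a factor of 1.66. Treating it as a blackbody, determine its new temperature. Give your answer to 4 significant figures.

T₂ ≈ 765.5 K

P ∝ T⁴, so T₂/T₁ = (P₂/P₁)^(1/4) = (1.66)^(1/4) = 1.13508.
T₂ = 674.4 × 1.13508 = 765.5 K.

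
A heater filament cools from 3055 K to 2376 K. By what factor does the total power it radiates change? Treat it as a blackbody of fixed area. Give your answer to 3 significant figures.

P₂/P₁ ≈ 0.366

P ∝ T⁴, so P₂/P₁ = (T₂/T₁)⁴ = (2376/3055)⁴ = (0.777741)⁴ = 0.366.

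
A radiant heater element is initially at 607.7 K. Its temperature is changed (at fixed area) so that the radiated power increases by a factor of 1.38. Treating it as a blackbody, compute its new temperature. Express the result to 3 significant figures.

P ∝ T⁴, so T₂/T₁ = (P₂/P₁)^(1/4) = (1.38)^(1/4) = 1.08385.
T₂ = 607.7 × 1.08385 = 659 K.

T₂ ≈ 659 K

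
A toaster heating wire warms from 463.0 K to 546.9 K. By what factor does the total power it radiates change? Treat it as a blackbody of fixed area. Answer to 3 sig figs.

P₂/P₁ ≈ 1.95

P ∝ T⁴, so P₂/P₁ = (T₂/T₁)⁴ = (546.9/463.0)⁴ = (1.18121)⁴ = 1.95.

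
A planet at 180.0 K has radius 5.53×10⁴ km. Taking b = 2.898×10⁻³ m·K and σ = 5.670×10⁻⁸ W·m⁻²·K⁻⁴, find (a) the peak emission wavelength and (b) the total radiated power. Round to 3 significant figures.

(a) λ_max = b/T = 2.898×10⁻³/180.0 = 1.610×10⁻⁵ m = 16.1 μm.
Surface area A = 4πR² = 4π(5.53×10⁷ m)² = 3.84291×10¹⁶ m².
(b) P = σAT⁴ = 5.670×10⁻⁸×3.84291×10¹⁶×(180.0)⁴ = 2.29×10¹⁸ W.

λ_max ≈ 16.1 μm; P ≈ 2.29×10¹⁸ W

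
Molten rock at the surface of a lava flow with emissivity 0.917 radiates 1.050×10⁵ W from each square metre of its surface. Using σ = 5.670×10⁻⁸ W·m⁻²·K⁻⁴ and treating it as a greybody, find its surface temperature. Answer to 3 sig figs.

T ≈ 1.19×10³ K

I = εσT⁴, so T = (I/εσ)^(1/4) = (1.050×10⁵/(0.917×5.670×10⁻⁸))^(1/4) = 1.19×10³ K.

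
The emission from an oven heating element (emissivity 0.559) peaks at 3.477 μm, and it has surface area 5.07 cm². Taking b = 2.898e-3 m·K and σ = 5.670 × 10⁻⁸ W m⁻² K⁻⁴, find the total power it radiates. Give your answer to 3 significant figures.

Wien's law: T = b/λ_max = 2.898×10⁻³/3.477×10⁻⁶ = 833.477 K.
Area A = 5.07 cm² = 5.07×10⁻⁴ m².
Then P = εσAT⁴ = 0.559×5.670×10⁻⁸×5.07×10⁻⁴×(833.477)⁴ = 7.75 W.

P ≈ 7.75 W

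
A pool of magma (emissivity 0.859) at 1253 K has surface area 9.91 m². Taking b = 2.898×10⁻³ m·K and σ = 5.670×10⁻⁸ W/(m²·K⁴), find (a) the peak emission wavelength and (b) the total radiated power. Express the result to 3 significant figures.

λ_max ≈ 2.31 μm; P ≈ 1.19×10⁶ W

(a) λ_max = b/T = 2.898×10⁻³/1253 = 2.313×10⁻⁶ m = 2.31 μm.
Area A = 9.91 m².
(b) P = εσAT⁴ = 0.859×5.670×10⁻⁸×9.91×(1253)⁴ = 1.19×10⁶ W.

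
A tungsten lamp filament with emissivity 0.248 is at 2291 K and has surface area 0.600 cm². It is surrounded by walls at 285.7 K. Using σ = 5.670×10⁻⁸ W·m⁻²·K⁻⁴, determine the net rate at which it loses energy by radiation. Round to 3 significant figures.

Net loss ≈ 23.2 W

Area A = 0.600 cm² = 6.00×10⁻⁵ m².
Net radiated power P_net = εσA(T⁴ − T₀⁴) = 0.248×5.670×10⁻⁸×6.00×10⁻⁵×(2291⁴ − 285.7⁴).
T⁴ − T₀⁴ = 2.75487×10¹³ − 6.66256×10⁹ = 2.75420×10¹³ K⁴, so P_net = 23.2 W.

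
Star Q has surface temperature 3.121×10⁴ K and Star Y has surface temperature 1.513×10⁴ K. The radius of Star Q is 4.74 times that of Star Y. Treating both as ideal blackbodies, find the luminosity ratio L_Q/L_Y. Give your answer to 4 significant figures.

L_Q/L_Y ≈ 406.8

L ∝ R²T⁴, so L_Q/L_Y = (R_Q/R_Y)²(T_Q/T_Y)⁴ = (4.74)² × (3.121×10⁴/1.513×10⁴)⁴ = 22.4676 × 18.1059 = 406.8.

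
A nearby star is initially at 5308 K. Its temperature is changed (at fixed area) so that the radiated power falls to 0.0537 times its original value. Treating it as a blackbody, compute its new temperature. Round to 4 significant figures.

P ∝ T⁴, so T₂/T₁ = (P₂/P₁)^(1/4) = (0.0537)^(1/4) = 0.481386.
T₂ = 5308 × 0.481386 = 2555 K.

T₂ ≈ 2555 K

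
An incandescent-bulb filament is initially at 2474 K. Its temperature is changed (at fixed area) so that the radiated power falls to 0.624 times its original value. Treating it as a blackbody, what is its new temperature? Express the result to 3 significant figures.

P ∝ T⁴, so T₂/T₁ = (P₂/P₁)^(1/4) = (0.624)^(1/4) = 0.888784.
T₂ = 2474 × 0.888784 = 2.20×10³ K.

T₂ ≈ 2.20×10³ K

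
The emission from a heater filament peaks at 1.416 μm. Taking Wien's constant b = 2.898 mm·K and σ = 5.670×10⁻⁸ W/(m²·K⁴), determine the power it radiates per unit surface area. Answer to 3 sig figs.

I ≈ 9.95×10⁵ W/m²

Wien's law: T = b/λ_max = 2.898×10⁻³/1.416×10⁻⁶ = 2046.61 K.
Then I = σT⁴ = 5.670×10⁻⁸×(2046.61)⁴ = 9.95×10⁵ W/m².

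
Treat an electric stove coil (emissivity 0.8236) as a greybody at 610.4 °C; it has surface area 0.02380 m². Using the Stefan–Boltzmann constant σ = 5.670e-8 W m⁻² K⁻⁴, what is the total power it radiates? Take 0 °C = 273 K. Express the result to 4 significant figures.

P ≈ 676.9 W

T = 610.4 °C + 273 = 883.4 K.
Area A = 0.02380 m².
P = εσAT⁴ = 0.8236 × 5.670×10⁻⁸ × 0.02380 × (883.4)⁴ = 676.9 W.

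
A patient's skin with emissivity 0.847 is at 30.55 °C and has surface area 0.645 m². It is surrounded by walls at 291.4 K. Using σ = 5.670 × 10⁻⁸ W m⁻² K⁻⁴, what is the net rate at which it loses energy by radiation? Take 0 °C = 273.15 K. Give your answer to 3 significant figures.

T = 30.55 °C + 273.15 = 303.70 K.
Area A = 0.645 m².
Net radiated power P_net = εσA(T⁴ − T₀⁴) = 0.847×5.670×10⁻⁸×0.645×(303.70⁴ − 291.4⁴).
T⁴ − T₀⁴ = 8.50705×10⁹ − 7.21038×10⁹ = 1.29667×10⁹ K⁴, so P_net = 40.2 W.

Net loss ≈ 40.2 W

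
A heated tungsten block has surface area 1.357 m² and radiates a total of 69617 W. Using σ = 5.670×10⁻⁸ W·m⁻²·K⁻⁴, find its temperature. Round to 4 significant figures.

T ≈ 975.3 K

Area A = 1.357 m².
P = σAT⁴ ⇒ T = (P/(σA))^(1/4) = (69617/(5.670×10⁻⁸×1.357))^(1/4) = 975.3 K.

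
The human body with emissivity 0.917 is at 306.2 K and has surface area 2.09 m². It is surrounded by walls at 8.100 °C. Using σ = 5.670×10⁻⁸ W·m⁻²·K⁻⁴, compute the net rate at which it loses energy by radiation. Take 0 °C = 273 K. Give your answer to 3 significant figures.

Net loss ≈ 277 W

Surroundings: T = 8.100 °C + 273 = 281.100 K.
Area A = 2.09 m².
Net radiated power P_net = εσA(T⁴ − T₀⁴) = 0.917×5.670×10⁻⁸×2.09×(306.2⁴ − 281.100⁴).
T⁴ − T₀⁴ = 8.79065×10⁹ − 6.24372×10⁹ = 2.54693×10⁹ K⁴, so P_net = 277 W.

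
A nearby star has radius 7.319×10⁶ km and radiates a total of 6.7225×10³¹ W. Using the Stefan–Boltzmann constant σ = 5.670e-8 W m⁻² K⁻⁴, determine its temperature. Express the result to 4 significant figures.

T ≈ 3.643×10⁴ K

Surface area A = 4πR² = 4π(7.319×10⁹ m)² = 6.73152×10²⁰ m².
P = σAT⁴ ⇒ T = (P/(σA))^(1/4) = (6.7225×10³¹/(5.670×10⁻⁸×6.73152×10²⁰))^(1/4) = 3.643×10⁴ K.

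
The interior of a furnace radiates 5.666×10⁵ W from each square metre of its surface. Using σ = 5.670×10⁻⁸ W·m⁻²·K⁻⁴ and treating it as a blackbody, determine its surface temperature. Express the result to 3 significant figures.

T ≈ 1.78×10³ K

I = σT⁴, so T = (I/σ)^(1/4) = (5.666×10⁵/(5.670×10⁻⁸))^(1/4) = 1.78×10³ K.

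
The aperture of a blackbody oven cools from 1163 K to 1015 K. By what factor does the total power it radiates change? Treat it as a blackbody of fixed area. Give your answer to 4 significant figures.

P ∝ T⁴, so P₂/P₁ = (T₂/T₁)⁴ = (1015/1163)⁴ = (0.872743)⁴ = 0.5802.

P₂/P₁ ≈ 0.5802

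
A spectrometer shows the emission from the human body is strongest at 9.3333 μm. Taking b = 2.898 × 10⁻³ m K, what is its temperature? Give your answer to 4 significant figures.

T ≈ 310.5 K

Wien's law gives T = b/λ_max = (2.898×10⁻³ m·K)/(9.3333×10⁻⁶ m) = 310.5 K.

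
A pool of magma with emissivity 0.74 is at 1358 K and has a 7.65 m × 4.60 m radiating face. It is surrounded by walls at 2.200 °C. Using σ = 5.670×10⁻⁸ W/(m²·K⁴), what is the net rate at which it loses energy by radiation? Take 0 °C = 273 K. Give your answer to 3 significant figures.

Surroundings: T = 2.200 °C + 273 = 275.200 K.
Area A = 7.65 × 4.60 = 35.19 m².
Net radiated power P_net = εσA(T⁴ − T₀⁴) = 0.74×5.670×10⁻⁸×35.19×(1358⁴ − 275.200⁴).
T⁴ − T₀⁴ = 3.40094×10¹² − 5.73580×10⁹ = 3.39520×10¹² K⁴, so P_net = 5.01×10⁶ W.

Net loss ≈ 5.01×10⁶ W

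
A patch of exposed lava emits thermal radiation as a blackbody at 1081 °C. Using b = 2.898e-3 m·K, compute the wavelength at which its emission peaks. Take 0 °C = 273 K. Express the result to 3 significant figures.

T = 1081 °C + 273 = 1354 K.
Wien's displacement law: λ_max = b/T = (2.898×10⁻³ m·K)/(1354 K) = 2.140×10⁻⁶ m.
That is 2.14 μm, in the infrared range.

λ_max ≈ 2.14 μm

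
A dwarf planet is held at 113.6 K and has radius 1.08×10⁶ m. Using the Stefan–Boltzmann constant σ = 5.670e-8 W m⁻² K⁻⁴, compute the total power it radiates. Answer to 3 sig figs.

Surface area A = 4πR² = 4π(1.08×10⁶ m)² = 1.46574×10¹³ m².
P = σAT⁴ = 5.670×10⁻⁸ × 1.46574×10¹³ × (113.6)⁴ = 1.38×10¹⁴ W.

P ≈ 1.38×10¹⁴ W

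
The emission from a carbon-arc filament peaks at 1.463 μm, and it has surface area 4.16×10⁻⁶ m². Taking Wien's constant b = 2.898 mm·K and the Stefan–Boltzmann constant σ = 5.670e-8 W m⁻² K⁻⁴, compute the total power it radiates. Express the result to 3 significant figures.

Wien's law: T = b/λ_max = 2.898×10⁻³/1.463×10⁻⁶ = 1980.86 K.
Area A = 4.16×10⁻⁶ m².
Then P = σAT⁴ = 5.670×10⁻⁸×4.16×10⁻⁶×(1980.86)⁴ = 3.63 W.

P ≈ 3.63 W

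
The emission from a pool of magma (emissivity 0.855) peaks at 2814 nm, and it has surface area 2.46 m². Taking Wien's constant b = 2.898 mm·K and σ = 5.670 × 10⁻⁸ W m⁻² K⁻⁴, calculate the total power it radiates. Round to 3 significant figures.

Wien's law: T = b/λ_max = 2.898×10⁻³/2.814×10⁻⁶ = 1029.85 K.
Area A = 2.46 m².
Then P = εσAT⁴ = 0.855×5.670×10⁻⁸×2.46×(1029.85)⁴ = 1.34×10⁵ W.

P ≈ 1.34×10⁵ W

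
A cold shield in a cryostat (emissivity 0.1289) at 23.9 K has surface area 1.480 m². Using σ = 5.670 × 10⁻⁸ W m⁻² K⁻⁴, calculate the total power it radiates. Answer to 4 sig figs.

P ≈ 3.529×10⁻³ W

Area A = 1.480 m².
P = εσAT⁴ = 0.1289 × 5.670×10⁻⁸ × 1.480 × (23.9)⁴ = 3.529×10⁻³ W.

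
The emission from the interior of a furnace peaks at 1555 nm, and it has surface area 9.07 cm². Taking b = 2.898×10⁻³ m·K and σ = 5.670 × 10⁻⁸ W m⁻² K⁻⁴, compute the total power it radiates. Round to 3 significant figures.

Wien's law: T = b/λ_max = 2.898×10⁻³/1.555×10⁻⁶ = 1863.67 K.
Area A = 9.07 cm² = 9.07×10⁻⁴ m².
Then P = σAT⁴ = 5.670×10⁻⁸×9.07×10⁻⁴×(1863.67)⁴ = 620 W.

P ≈ 620 W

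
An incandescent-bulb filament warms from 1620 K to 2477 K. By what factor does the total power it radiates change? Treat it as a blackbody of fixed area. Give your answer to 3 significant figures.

P ∝ T⁴, so P₂/P₁ = (T₂/T₁)⁴ = (2477/1620)⁴ = (1.52901)⁴ = 5.47.

P₂/P₁ ≈ 5.47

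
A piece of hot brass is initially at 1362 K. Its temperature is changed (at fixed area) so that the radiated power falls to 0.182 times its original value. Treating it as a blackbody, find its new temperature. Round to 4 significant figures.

T₂ ≈ 889.6 K

P ∝ T⁴, so T₂/T₁ = (P₂/P₁)^(1/4) = (0.182)^(1/4) = 0.653157.
T₂ = 1362 × 0.653157 = 889.6 K.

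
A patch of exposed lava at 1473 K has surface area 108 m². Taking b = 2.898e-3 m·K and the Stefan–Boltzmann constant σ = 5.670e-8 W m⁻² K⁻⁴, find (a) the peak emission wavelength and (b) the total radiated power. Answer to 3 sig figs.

λ_max ≈ 1.97×10³ nm; P ≈ 2.88×10⁷ W

(a) λ_max = b/T = 2.898×10⁻³/1473 = 1.967×10⁻⁶ m = 1.97×10³ nm.
Area A = 108 m².
(b) P = σAT⁴ = 5.670×10⁻⁸×108×(1473)⁴ = 2.88×10⁷ W.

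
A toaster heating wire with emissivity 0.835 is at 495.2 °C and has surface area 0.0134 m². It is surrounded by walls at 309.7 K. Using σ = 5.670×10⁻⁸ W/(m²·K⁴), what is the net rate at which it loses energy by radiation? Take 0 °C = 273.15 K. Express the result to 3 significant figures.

Net loss ≈ 215 W

T = 495.2 °C + 273.15 = 768.35 K.
Area A = 0.0134 m².
Net radiated power P_net = εσA(T⁴ − T₀⁴) = 0.835×5.670×10⁻⁸×0.0134×(768.35⁴ − 309.7⁴).
T⁴ − T₀⁴ = 3.48527×10¹¹ − 9.19951×10⁹ = 3.39327×10¹¹ K⁴, so P_net = 215 W.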